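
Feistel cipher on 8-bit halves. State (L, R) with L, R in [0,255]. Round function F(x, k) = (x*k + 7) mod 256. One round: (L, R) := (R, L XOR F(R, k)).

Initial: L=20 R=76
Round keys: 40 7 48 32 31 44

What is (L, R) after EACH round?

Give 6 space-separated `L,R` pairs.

Round 1 (k=40): L=76 R=243
Round 2 (k=7): L=243 R=224
Round 3 (k=48): L=224 R=244
Round 4 (k=32): L=244 R=103
Round 5 (k=31): L=103 R=116
Round 6 (k=44): L=116 R=144

Answer: 76,243 243,224 224,244 244,103 103,116 116,144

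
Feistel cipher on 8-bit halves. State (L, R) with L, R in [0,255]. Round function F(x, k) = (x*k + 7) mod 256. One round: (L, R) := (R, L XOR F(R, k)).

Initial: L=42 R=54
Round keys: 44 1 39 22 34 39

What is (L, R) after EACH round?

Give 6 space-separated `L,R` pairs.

Round 1 (k=44): L=54 R=101
Round 2 (k=1): L=101 R=90
Round 3 (k=39): L=90 R=216
Round 4 (k=22): L=216 R=205
Round 5 (k=34): L=205 R=153
Round 6 (k=39): L=153 R=155

Answer: 54,101 101,90 90,216 216,205 205,153 153,155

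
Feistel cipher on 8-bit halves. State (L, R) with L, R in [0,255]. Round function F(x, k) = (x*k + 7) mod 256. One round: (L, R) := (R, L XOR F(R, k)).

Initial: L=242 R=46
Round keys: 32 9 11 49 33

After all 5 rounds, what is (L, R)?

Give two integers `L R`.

Answer: 77 116

Derivation:
Round 1 (k=32): L=46 R=53
Round 2 (k=9): L=53 R=202
Round 3 (k=11): L=202 R=128
Round 4 (k=49): L=128 R=77
Round 5 (k=33): L=77 R=116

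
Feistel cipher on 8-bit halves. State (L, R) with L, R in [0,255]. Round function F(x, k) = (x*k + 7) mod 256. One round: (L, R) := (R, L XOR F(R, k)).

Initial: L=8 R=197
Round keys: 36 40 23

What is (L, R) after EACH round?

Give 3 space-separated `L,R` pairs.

Round 1 (k=36): L=197 R=179
Round 2 (k=40): L=179 R=58
Round 3 (k=23): L=58 R=142

Answer: 197,179 179,58 58,142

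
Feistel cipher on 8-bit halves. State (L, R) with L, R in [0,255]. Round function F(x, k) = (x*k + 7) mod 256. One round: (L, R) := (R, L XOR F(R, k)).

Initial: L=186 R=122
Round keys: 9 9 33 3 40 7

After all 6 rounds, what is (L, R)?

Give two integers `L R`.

Answer: 99 23

Derivation:
Round 1 (k=9): L=122 R=235
Round 2 (k=9): L=235 R=48
Round 3 (k=33): L=48 R=220
Round 4 (k=3): L=220 R=171
Round 5 (k=40): L=171 R=99
Round 6 (k=7): L=99 R=23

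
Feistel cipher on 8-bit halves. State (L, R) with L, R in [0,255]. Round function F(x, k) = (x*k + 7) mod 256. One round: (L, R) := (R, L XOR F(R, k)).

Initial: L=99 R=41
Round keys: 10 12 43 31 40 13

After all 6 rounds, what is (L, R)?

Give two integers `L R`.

Round 1 (k=10): L=41 R=194
Round 2 (k=12): L=194 R=54
Round 3 (k=43): L=54 R=219
Round 4 (k=31): L=219 R=186
Round 5 (k=40): L=186 R=204
Round 6 (k=13): L=204 R=217

Answer: 204 217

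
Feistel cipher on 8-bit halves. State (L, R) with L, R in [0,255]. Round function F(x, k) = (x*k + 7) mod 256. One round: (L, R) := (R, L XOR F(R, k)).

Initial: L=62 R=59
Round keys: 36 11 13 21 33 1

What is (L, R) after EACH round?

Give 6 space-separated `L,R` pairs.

Answer: 59,109 109,141 141,93 93,37 37,145 145,189

Derivation:
Round 1 (k=36): L=59 R=109
Round 2 (k=11): L=109 R=141
Round 3 (k=13): L=141 R=93
Round 4 (k=21): L=93 R=37
Round 5 (k=33): L=37 R=145
Round 6 (k=1): L=145 R=189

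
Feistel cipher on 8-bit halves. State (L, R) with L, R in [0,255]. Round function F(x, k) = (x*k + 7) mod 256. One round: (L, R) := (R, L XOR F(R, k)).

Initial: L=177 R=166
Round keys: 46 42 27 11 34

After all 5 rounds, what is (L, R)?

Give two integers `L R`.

Round 1 (k=46): L=166 R=106
Round 2 (k=42): L=106 R=205
Round 3 (k=27): L=205 R=204
Round 4 (k=11): L=204 R=6
Round 5 (k=34): L=6 R=31

Answer: 6 31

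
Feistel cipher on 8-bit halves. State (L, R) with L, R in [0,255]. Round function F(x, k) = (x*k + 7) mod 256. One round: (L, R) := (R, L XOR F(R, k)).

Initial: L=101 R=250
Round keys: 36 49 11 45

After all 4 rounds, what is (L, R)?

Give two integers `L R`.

Round 1 (k=36): L=250 R=74
Round 2 (k=49): L=74 R=203
Round 3 (k=11): L=203 R=138
Round 4 (k=45): L=138 R=130

Answer: 138 130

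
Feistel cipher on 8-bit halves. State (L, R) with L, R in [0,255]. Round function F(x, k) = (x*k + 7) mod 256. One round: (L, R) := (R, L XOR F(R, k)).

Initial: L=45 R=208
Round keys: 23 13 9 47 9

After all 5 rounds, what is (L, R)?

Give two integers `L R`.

Round 1 (k=23): L=208 R=154
Round 2 (k=13): L=154 R=9
Round 3 (k=9): L=9 R=194
Round 4 (k=47): L=194 R=172
Round 5 (k=9): L=172 R=209

Answer: 172 209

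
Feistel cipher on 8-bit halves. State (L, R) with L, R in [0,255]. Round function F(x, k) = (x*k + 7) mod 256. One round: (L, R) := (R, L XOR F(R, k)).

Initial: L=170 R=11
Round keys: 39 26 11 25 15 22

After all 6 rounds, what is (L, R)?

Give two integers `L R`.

Round 1 (k=39): L=11 R=30
Round 2 (k=26): L=30 R=24
Round 3 (k=11): L=24 R=17
Round 4 (k=25): L=17 R=168
Round 5 (k=15): L=168 R=206
Round 6 (k=22): L=206 R=19

Answer: 206 19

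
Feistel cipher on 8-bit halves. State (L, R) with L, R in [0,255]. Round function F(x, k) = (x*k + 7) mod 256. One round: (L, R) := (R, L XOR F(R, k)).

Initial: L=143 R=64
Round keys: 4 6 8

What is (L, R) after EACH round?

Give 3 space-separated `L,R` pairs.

Round 1 (k=4): L=64 R=136
Round 2 (k=6): L=136 R=119
Round 3 (k=8): L=119 R=55

Answer: 64,136 136,119 119,55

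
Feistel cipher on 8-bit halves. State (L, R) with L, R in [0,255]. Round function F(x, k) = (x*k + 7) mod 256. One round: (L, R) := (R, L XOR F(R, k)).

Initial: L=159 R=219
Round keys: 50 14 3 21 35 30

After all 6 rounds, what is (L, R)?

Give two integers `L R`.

Answer: 138 195

Derivation:
Round 1 (k=50): L=219 R=82
Round 2 (k=14): L=82 R=88
Round 3 (k=3): L=88 R=93
Round 4 (k=21): L=93 R=240
Round 5 (k=35): L=240 R=138
Round 6 (k=30): L=138 R=195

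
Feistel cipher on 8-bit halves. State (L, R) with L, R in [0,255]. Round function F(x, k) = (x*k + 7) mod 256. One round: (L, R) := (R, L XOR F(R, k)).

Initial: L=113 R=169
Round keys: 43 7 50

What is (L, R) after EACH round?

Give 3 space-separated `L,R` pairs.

Round 1 (k=43): L=169 R=27
Round 2 (k=7): L=27 R=109
Round 3 (k=50): L=109 R=74

Answer: 169,27 27,109 109,74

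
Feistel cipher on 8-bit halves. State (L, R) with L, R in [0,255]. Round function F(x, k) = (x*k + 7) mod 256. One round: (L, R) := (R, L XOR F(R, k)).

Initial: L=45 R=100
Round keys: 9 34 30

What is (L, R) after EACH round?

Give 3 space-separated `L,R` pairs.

Round 1 (k=9): L=100 R=166
Round 2 (k=34): L=166 R=119
Round 3 (k=30): L=119 R=95

Answer: 100,166 166,119 119,95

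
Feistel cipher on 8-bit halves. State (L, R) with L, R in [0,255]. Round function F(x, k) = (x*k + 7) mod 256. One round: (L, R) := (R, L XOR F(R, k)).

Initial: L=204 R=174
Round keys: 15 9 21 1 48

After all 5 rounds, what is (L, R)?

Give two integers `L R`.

Answer: 57 155

Derivation:
Round 1 (k=15): L=174 R=245
Round 2 (k=9): L=245 R=10
Round 3 (k=21): L=10 R=44
Round 4 (k=1): L=44 R=57
Round 5 (k=48): L=57 R=155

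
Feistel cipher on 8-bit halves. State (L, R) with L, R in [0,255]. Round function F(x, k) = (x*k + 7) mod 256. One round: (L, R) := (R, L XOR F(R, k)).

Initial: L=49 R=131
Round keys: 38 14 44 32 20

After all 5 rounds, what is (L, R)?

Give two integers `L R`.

Round 1 (k=38): L=131 R=72
Round 2 (k=14): L=72 R=116
Round 3 (k=44): L=116 R=191
Round 4 (k=32): L=191 R=147
Round 5 (k=20): L=147 R=60

Answer: 147 60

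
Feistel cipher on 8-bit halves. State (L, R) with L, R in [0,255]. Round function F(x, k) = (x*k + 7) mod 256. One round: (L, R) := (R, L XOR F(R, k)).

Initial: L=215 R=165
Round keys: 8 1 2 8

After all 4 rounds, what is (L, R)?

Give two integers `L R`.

Round 1 (k=8): L=165 R=248
Round 2 (k=1): L=248 R=90
Round 3 (k=2): L=90 R=67
Round 4 (k=8): L=67 R=69

Answer: 67 69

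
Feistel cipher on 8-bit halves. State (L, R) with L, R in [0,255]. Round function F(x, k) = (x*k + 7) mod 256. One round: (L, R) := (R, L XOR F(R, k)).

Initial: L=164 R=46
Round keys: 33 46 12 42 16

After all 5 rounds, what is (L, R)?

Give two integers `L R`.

Round 1 (k=33): L=46 R=81
Round 2 (k=46): L=81 R=187
Round 3 (k=12): L=187 R=154
Round 4 (k=42): L=154 R=240
Round 5 (k=16): L=240 R=157

Answer: 240 157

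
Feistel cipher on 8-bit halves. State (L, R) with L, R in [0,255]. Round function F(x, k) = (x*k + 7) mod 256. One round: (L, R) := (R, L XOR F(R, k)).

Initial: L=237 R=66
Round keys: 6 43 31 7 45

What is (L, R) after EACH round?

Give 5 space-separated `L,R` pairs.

Answer: 66,126 126,115 115,138 138,190 190,231

Derivation:
Round 1 (k=6): L=66 R=126
Round 2 (k=43): L=126 R=115
Round 3 (k=31): L=115 R=138
Round 4 (k=7): L=138 R=190
Round 5 (k=45): L=190 R=231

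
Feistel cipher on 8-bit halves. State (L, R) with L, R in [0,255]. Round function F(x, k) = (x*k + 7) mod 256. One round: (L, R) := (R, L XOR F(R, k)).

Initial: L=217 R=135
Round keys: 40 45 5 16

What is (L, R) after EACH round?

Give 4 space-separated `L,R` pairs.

Round 1 (k=40): L=135 R=198
Round 2 (k=45): L=198 R=82
Round 3 (k=5): L=82 R=103
Round 4 (k=16): L=103 R=37

Answer: 135,198 198,82 82,103 103,37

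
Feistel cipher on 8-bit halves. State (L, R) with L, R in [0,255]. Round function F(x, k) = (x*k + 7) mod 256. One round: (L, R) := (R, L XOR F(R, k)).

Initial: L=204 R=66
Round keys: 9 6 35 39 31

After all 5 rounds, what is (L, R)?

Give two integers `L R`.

Answer: 1 143

Derivation:
Round 1 (k=9): L=66 R=149
Round 2 (k=6): L=149 R=199
Round 3 (k=35): L=199 R=169
Round 4 (k=39): L=169 R=1
Round 5 (k=31): L=1 R=143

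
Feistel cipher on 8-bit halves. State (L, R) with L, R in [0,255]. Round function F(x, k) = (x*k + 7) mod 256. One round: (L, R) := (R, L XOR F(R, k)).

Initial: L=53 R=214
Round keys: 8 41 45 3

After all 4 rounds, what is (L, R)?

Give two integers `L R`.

Round 1 (k=8): L=214 R=130
Round 2 (k=41): L=130 R=15
Round 3 (k=45): L=15 R=40
Round 4 (k=3): L=40 R=112

Answer: 40 112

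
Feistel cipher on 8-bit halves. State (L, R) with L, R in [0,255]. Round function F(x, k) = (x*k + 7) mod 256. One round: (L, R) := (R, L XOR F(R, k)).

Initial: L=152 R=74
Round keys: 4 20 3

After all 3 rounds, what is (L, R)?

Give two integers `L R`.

Round 1 (k=4): L=74 R=183
Round 2 (k=20): L=183 R=25
Round 3 (k=3): L=25 R=229

Answer: 25 229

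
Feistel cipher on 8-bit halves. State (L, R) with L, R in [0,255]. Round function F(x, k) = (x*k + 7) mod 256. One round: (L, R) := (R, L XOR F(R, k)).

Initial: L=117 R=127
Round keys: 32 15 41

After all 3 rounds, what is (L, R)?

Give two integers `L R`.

Answer: 234 19

Derivation:
Round 1 (k=32): L=127 R=146
Round 2 (k=15): L=146 R=234
Round 3 (k=41): L=234 R=19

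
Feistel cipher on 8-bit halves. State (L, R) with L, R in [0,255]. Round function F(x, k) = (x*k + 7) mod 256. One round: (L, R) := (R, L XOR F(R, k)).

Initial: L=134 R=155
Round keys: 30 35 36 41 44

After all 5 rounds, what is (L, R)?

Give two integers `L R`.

Round 1 (k=30): L=155 R=183
Round 2 (k=35): L=183 R=151
Round 3 (k=36): L=151 R=244
Round 4 (k=41): L=244 R=140
Round 5 (k=44): L=140 R=227

Answer: 140 227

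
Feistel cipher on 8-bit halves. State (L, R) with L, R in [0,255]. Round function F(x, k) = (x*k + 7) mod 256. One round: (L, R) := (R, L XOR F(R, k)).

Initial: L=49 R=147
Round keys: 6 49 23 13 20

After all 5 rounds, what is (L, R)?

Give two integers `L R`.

Answer: 114 236

Derivation:
Round 1 (k=6): L=147 R=72
Round 2 (k=49): L=72 R=92
Round 3 (k=23): L=92 R=3
Round 4 (k=13): L=3 R=114
Round 5 (k=20): L=114 R=236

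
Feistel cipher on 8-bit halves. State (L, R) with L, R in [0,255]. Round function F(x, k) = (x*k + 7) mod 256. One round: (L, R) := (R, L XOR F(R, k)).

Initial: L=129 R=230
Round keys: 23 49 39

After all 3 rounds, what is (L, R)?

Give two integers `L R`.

Round 1 (k=23): L=230 R=48
Round 2 (k=49): L=48 R=209
Round 3 (k=39): L=209 R=238

Answer: 209 238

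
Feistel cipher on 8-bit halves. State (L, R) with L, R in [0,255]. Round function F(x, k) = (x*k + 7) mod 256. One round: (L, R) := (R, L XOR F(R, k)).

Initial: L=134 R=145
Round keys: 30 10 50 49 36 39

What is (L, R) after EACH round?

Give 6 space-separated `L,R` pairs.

Answer: 145,131 131,180 180,172 172,71 71,175 175,247

Derivation:
Round 1 (k=30): L=145 R=131
Round 2 (k=10): L=131 R=180
Round 3 (k=50): L=180 R=172
Round 4 (k=49): L=172 R=71
Round 5 (k=36): L=71 R=175
Round 6 (k=39): L=175 R=247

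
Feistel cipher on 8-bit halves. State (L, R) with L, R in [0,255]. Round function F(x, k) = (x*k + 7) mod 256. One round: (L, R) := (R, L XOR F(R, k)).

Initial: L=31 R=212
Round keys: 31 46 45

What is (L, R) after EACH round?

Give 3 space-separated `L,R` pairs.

Answer: 212,172 172,59 59,202

Derivation:
Round 1 (k=31): L=212 R=172
Round 2 (k=46): L=172 R=59
Round 3 (k=45): L=59 R=202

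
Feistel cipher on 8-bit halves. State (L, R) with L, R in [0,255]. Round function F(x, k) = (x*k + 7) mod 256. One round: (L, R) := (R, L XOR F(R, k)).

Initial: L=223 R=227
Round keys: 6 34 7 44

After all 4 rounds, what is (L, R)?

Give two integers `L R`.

Answer: 209 195

Derivation:
Round 1 (k=6): L=227 R=134
Round 2 (k=34): L=134 R=48
Round 3 (k=7): L=48 R=209
Round 4 (k=44): L=209 R=195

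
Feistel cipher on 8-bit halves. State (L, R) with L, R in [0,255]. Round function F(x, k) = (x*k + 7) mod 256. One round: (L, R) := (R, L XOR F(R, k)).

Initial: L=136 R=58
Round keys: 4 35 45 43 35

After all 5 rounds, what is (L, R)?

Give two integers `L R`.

Round 1 (k=4): L=58 R=103
Round 2 (k=35): L=103 R=38
Round 3 (k=45): L=38 R=210
Round 4 (k=43): L=210 R=107
Round 5 (k=35): L=107 R=122

Answer: 107 122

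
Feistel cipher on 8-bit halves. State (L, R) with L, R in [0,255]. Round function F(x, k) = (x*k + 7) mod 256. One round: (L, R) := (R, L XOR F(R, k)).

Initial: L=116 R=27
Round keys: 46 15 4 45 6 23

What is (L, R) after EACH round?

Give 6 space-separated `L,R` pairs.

Answer: 27,149 149,217 217,254 254,116 116,65 65,170

Derivation:
Round 1 (k=46): L=27 R=149
Round 2 (k=15): L=149 R=217
Round 3 (k=4): L=217 R=254
Round 4 (k=45): L=254 R=116
Round 5 (k=6): L=116 R=65
Round 6 (k=23): L=65 R=170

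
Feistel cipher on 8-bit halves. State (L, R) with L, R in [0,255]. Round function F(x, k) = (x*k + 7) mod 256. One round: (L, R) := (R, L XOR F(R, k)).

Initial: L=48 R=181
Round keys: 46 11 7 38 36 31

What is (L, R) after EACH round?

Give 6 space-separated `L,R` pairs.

Round 1 (k=46): L=181 R=189
Round 2 (k=11): L=189 R=147
Round 3 (k=7): L=147 R=177
Round 4 (k=38): L=177 R=222
Round 5 (k=36): L=222 R=142
Round 6 (k=31): L=142 R=231

Answer: 181,189 189,147 147,177 177,222 222,142 142,231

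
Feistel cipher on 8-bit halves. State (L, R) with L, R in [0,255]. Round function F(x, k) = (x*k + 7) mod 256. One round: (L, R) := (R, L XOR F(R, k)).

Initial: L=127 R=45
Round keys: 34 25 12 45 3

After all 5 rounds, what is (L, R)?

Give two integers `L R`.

Round 1 (k=34): L=45 R=126
Round 2 (k=25): L=126 R=120
Round 3 (k=12): L=120 R=217
Round 4 (k=45): L=217 R=84
Round 5 (k=3): L=84 R=218

Answer: 84 218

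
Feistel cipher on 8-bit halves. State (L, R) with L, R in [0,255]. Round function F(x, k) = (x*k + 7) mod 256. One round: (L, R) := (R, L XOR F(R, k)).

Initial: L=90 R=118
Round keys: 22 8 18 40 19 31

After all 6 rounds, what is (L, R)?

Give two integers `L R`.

Answer: 89 240

Derivation:
Round 1 (k=22): L=118 R=113
Round 2 (k=8): L=113 R=249
Round 3 (k=18): L=249 R=248
Round 4 (k=40): L=248 R=62
Round 5 (k=19): L=62 R=89
Round 6 (k=31): L=89 R=240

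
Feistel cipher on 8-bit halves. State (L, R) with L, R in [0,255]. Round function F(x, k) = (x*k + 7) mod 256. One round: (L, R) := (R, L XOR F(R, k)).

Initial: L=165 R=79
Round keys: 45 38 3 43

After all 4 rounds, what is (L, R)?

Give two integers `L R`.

Answer: 254 63

Derivation:
Round 1 (k=45): L=79 R=79
Round 2 (k=38): L=79 R=142
Round 3 (k=3): L=142 R=254
Round 4 (k=43): L=254 R=63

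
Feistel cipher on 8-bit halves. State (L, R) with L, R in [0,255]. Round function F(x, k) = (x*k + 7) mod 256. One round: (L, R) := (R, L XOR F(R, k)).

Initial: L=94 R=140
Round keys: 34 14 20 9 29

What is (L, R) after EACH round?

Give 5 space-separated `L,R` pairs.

Answer: 140,193 193,25 25,58 58,8 8,213

Derivation:
Round 1 (k=34): L=140 R=193
Round 2 (k=14): L=193 R=25
Round 3 (k=20): L=25 R=58
Round 4 (k=9): L=58 R=8
Round 5 (k=29): L=8 R=213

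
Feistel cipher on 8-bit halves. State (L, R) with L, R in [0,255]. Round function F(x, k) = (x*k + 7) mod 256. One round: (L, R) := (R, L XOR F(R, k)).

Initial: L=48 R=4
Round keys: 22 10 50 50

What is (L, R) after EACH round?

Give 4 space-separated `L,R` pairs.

Answer: 4,111 111,89 89,6 6,106

Derivation:
Round 1 (k=22): L=4 R=111
Round 2 (k=10): L=111 R=89
Round 3 (k=50): L=89 R=6
Round 4 (k=50): L=6 R=106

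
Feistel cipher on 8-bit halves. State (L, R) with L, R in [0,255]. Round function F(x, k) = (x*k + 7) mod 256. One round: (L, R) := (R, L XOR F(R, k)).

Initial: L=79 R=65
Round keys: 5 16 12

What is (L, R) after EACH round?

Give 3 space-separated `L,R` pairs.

Answer: 65,3 3,118 118,140

Derivation:
Round 1 (k=5): L=65 R=3
Round 2 (k=16): L=3 R=118
Round 3 (k=12): L=118 R=140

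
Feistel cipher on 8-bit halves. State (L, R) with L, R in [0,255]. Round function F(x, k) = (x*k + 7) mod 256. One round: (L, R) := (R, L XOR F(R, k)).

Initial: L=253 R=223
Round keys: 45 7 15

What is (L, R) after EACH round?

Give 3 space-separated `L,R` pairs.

Answer: 223,199 199,167 167,23

Derivation:
Round 1 (k=45): L=223 R=199
Round 2 (k=7): L=199 R=167
Round 3 (k=15): L=167 R=23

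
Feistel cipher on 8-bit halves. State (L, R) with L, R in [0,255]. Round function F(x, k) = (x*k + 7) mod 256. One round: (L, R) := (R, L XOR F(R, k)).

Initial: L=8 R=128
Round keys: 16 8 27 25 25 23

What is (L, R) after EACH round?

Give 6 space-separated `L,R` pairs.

Answer: 128,15 15,255 255,227 227,205 205,239 239,77

Derivation:
Round 1 (k=16): L=128 R=15
Round 2 (k=8): L=15 R=255
Round 3 (k=27): L=255 R=227
Round 4 (k=25): L=227 R=205
Round 5 (k=25): L=205 R=239
Round 6 (k=23): L=239 R=77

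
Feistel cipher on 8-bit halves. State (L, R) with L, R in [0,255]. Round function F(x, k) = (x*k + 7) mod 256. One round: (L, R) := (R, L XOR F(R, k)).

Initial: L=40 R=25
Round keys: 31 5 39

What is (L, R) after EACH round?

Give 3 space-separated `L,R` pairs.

Answer: 25,38 38,220 220,173

Derivation:
Round 1 (k=31): L=25 R=38
Round 2 (k=5): L=38 R=220
Round 3 (k=39): L=220 R=173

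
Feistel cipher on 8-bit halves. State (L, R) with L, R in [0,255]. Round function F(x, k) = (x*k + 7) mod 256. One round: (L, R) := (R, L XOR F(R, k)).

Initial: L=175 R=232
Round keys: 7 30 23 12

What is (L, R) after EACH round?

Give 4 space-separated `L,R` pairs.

Answer: 232,240 240,207 207,80 80,8

Derivation:
Round 1 (k=7): L=232 R=240
Round 2 (k=30): L=240 R=207
Round 3 (k=23): L=207 R=80
Round 4 (k=12): L=80 R=8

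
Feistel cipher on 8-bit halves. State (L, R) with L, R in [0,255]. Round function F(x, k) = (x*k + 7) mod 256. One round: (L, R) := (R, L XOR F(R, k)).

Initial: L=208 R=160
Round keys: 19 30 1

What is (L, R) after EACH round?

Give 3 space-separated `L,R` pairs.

Answer: 160,55 55,217 217,215

Derivation:
Round 1 (k=19): L=160 R=55
Round 2 (k=30): L=55 R=217
Round 3 (k=1): L=217 R=215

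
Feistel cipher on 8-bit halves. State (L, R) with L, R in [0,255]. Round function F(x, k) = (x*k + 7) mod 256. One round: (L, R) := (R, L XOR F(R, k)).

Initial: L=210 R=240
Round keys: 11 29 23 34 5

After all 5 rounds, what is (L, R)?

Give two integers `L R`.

Answer: 19 60

Derivation:
Round 1 (k=11): L=240 R=133
Round 2 (k=29): L=133 R=232
Round 3 (k=23): L=232 R=90
Round 4 (k=34): L=90 R=19
Round 5 (k=5): L=19 R=60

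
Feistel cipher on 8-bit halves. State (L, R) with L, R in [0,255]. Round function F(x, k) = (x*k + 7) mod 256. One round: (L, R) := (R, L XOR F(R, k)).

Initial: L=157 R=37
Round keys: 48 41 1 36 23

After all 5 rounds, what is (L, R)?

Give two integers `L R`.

Answer: 15 33

Derivation:
Round 1 (k=48): L=37 R=106
Round 2 (k=41): L=106 R=36
Round 3 (k=1): L=36 R=65
Round 4 (k=36): L=65 R=15
Round 5 (k=23): L=15 R=33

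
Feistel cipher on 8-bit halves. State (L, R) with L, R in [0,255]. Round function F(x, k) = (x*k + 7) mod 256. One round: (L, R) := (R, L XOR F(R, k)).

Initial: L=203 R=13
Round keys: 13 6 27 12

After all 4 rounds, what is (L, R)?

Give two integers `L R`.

Round 1 (k=13): L=13 R=123
Round 2 (k=6): L=123 R=228
Round 3 (k=27): L=228 R=104
Round 4 (k=12): L=104 R=3

Answer: 104 3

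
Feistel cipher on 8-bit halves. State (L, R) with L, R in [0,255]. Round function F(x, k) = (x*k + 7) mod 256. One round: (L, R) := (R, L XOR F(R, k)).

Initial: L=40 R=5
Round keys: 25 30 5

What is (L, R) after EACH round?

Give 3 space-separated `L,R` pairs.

Answer: 5,172 172,42 42,117

Derivation:
Round 1 (k=25): L=5 R=172
Round 2 (k=30): L=172 R=42
Round 3 (k=5): L=42 R=117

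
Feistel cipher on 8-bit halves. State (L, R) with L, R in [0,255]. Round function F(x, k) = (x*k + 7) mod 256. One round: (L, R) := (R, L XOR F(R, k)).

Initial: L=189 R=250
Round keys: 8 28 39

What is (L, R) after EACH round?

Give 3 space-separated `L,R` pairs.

Answer: 250,106 106,101 101,0

Derivation:
Round 1 (k=8): L=250 R=106
Round 2 (k=28): L=106 R=101
Round 3 (k=39): L=101 R=0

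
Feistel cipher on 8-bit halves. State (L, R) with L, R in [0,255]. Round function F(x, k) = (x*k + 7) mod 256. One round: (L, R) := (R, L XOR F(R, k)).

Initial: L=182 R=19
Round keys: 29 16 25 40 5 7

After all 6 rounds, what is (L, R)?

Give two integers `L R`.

Round 1 (k=29): L=19 R=152
Round 2 (k=16): L=152 R=148
Round 3 (k=25): L=148 R=227
Round 4 (k=40): L=227 R=235
Round 5 (k=5): L=235 R=125
Round 6 (k=7): L=125 R=153

Answer: 125 153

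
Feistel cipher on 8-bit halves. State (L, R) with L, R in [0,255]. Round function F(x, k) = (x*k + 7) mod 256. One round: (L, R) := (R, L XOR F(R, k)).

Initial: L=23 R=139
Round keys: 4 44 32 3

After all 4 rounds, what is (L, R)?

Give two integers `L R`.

Round 1 (k=4): L=139 R=36
Round 2 (k=44): L=36 R=188
Round 3 (k=32): L=188 R=163
Round 4 (k=3): L=163 R=76

Answer: 163 76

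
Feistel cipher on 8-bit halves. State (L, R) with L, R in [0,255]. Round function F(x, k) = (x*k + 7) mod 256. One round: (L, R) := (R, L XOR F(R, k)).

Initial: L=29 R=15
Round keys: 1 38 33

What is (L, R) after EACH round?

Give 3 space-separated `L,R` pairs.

Round 1 (k=1): L=15 R=11
Round 2 (k=38): L=11 R=166
Round 3 (k=33): L=166 R=102

Answer: 15,11 11,166 166,102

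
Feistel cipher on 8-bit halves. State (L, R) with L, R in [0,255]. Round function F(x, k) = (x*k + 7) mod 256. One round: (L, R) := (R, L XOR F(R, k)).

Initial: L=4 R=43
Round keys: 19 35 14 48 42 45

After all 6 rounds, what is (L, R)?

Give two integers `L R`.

Answer: 246 66

Derivation:
Round 1 (k=19): L=43 R=60
Round 2 (k=35): L=60 R=16
Round 3 (k=14): L=16 R=219
Round 4 (k=48): L=219 R=7
Round 5 (k=42): L=7 R=246
Round 6 (k=45): L=246 R=66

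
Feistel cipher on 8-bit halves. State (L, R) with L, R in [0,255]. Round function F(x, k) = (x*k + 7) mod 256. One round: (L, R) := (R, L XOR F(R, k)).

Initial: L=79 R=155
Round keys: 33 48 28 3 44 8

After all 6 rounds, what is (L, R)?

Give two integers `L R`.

Round 1 (k=33): L=155 R=77
Round 2 (k=48): L=77 R=236
Round 3 (k=28): L=236 R=154
Round 4 (k=3): L=154 R=57
Round 5 (k=44): L=57 R=73
Round 6 (k=8): L=73 R=118

Answer: 73 118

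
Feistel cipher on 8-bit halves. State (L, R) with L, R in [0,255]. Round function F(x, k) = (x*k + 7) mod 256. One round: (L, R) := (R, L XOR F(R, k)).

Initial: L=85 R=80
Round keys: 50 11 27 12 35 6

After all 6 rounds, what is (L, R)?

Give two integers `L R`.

Round 1 (k=50): L=80 R=242
Round 2 (k=11): L=242 R=61
Round 3 (k=27): L=61 R=132
Round 4 (k=12): L=132 R=10
Round 5 (k=35): L=10 R=225
Round 6 (k=6): L=225 R=71

Answer: 225 71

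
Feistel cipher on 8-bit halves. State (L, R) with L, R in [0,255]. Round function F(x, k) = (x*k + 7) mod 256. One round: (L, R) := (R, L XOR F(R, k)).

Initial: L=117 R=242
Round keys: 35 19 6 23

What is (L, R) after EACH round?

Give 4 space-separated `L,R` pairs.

Round 1 (k=35): L=242 R=104
Round 2 (k=19): L=104 R=77
Round 3 (k=6): L=77 R=189
Round 4 (k=23): L=189 R=79

Answer: 242,104 104,77 77,189 189,79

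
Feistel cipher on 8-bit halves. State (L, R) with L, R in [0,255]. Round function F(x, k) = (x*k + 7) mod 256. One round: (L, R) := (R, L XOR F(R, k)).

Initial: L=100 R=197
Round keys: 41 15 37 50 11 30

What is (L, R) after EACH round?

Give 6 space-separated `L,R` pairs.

Answer: 197,240 240,210 210,145 145,139 139,145 145,142

Derivation:
Round 1 (k=41): L=197 R=240
Round 2 (k=15): L=240 R=210
Round 3 (k=37): L=210 R=145
Round 4 (k=50): L=145 R=139
Round 5 (k=11): L=139 R=145
Round 6 (k=30): L=145 R=142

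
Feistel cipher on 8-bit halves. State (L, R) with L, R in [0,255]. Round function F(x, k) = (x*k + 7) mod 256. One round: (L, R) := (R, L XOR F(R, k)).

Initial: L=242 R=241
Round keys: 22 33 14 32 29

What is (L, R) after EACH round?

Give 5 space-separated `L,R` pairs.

Round 1 (k=22): L=241 R=79
Round 2 (k=33): L=79 R=199
Round 3 (k=14): L=199 R=166
Round 4 (k=32): L=166 R=0
Round 5 (k=29): L=0 R=161

Answer: 241,79 79,199 199,166 166,0 0,161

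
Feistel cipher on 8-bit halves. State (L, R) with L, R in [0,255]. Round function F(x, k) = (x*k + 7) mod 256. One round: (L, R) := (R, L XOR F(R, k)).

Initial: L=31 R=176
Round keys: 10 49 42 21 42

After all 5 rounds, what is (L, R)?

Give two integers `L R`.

Answer: 191 88

Derivation:
Round 1 (k=10): L=176 R=248
Round 2 (k=49): L=248 R=207
Round 3 (k=42): L=207 R=5
Round 4 (k=21): L=5 R=191
Round 5 (k=42): L=191 R=88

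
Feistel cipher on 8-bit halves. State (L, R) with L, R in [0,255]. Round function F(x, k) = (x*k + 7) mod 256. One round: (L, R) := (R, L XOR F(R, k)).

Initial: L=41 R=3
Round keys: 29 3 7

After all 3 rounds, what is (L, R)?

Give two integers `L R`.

Round 1 (k=29): L=3 R=119
Round 2 (k=3): L=119 R=111
Round 3 (k=7): L=111 R=103

Answer: 111 103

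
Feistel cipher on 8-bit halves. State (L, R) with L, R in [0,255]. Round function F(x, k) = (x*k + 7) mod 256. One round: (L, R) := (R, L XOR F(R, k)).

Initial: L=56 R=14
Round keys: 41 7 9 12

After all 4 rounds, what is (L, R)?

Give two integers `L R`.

Round 1 (k=41): L=14 R=125
Round 2 (k=7): L=125 R=124
Round 3 (k=9): L=124 R=30
Round 4 (k=12): L=30 R=19

Answer: 30 19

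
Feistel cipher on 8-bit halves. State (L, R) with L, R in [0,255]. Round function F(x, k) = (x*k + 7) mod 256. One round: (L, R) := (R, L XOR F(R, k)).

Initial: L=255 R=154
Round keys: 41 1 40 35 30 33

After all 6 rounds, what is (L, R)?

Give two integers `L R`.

Answer: 108 102

Derivation:
Round 1 (k=41): L=154 R=78
Round 2 (k=1): L=78 R=207
Round 3 (k=40): L=207 R=17
Round 4 (k=35): L=17 R=149
Round 5 (k=30): L=149 R=108
Round 6 (k=33): L=108 R=102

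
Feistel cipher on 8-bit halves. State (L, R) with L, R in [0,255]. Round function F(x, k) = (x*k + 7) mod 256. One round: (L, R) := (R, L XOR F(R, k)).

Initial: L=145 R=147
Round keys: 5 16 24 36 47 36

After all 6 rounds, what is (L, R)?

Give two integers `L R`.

Round 1 (k=5): L=147 R=119
Round 2 (k=16): L=119 R=228
Round 3 (k=24): L=228 R=16
Round 4 (k=36): L=16 R=163
Round 5 (k=47): L=163 R=228
Round 6 (k=36): L=228 R=180

Answer: 228 180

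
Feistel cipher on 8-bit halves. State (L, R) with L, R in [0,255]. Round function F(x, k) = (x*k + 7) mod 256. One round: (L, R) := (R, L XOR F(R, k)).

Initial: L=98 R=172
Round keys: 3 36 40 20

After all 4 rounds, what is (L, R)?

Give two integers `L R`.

Round 1 (k=3): L=172 R=105
Round 2 (k=36): L=105 R=103
Round 3 (k=40): L=103 R=118
Round 4 (k=20): L=118 R=88

Answer: 118 88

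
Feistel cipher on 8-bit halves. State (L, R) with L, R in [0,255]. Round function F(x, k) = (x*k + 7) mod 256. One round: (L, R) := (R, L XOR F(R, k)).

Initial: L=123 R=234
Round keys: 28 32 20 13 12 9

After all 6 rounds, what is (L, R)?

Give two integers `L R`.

Round 1 (k=28): L=234 R=228
Round 2 (k=32): L=228 R=109
Round 3 (k=20): L=109 R=111
Round 4 (k=13): L=111 R=199
Round 5 (k=12): L=199 R=52
Round 6 (k=9): L=52 R=28

Answer: 52 28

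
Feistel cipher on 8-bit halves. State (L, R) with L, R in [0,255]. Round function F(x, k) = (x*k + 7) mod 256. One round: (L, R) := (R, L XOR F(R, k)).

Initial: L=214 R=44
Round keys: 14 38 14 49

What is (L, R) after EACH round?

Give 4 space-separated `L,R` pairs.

Answer: 44,185 185,81 81,204 204,66

Derivation:
Round 1 (k=14): L=44 R=185
Round 2 (k=38): L=185 R=81
Round 3 (k=14): L=81 R=204
Round 4 (k=49): L=204 R=66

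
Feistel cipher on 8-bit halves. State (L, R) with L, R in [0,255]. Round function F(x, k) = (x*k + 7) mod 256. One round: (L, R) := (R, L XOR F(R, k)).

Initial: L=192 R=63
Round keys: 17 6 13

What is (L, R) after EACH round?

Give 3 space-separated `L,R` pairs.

Round 1 (k=17): L=63 R=246
Round 2 (k=6): L=246 R=244
Round 3 (k=13): L=244 R=157

Answer: 63,246 246,244 244,157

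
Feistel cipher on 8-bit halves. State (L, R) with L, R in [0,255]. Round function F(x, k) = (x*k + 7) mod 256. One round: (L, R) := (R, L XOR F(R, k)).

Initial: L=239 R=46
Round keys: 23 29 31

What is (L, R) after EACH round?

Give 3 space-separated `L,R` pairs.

Answer: 46,198 198,91 91,202

Derivation:
Round 1 (k=23): L=46 R=198
Round 2 (k=29): L=198 R=91
Round 3 (k=31): L=91 R=202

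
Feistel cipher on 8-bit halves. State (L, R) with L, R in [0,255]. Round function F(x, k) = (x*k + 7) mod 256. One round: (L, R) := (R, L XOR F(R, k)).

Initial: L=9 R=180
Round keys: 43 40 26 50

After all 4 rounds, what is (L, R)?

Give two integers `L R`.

Round 1 (k=43): L=180 R=74
Round 2 (k=40): L=74 R=35
Round 3 (k=26): L=35 R=223
Round 4 (k=50): L=223 R=182

Answer: 223 182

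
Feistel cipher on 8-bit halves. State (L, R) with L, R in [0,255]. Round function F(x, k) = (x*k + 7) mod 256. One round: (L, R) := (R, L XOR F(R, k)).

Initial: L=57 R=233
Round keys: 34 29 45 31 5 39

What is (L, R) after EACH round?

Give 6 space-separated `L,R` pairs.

Round 1 (k=34): L=233 R=192
Round 2 (k=29): L=192 R=46
Round 3 (k=45): L=46 R=221
Round 4 (k=31): L=221 R=228
Round 5 (k=5): L=228 R=166
Round 6 (k=39): L=166 R=181

Answer: 233,192 192,46 46,221 221,228 228,166 166,181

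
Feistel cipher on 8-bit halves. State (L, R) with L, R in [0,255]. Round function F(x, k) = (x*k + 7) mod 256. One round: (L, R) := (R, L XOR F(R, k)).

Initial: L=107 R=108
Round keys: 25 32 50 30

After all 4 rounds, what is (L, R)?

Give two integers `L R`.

Answer: 21 22

Derivation:
Round 1 (k=25): L=108 R=248
Round 2 (k=32): L=248 R=107
Round 3 (k=50): L=107 R=21
Round 4 (k=30): L=21 R=22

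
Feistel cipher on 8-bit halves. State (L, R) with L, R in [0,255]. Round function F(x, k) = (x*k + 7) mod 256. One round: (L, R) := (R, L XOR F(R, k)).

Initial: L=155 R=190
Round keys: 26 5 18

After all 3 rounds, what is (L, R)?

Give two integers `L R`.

Answer: 81 113

Derivation:
Round 1 (k=26): L=190 R=200
Round 2 (k=5): L=200 R=81
Round 3 (k=18): L=81 R=113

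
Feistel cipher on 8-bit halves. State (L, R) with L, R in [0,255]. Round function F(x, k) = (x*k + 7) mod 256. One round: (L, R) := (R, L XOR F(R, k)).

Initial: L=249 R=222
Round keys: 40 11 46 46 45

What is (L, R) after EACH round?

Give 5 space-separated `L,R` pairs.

Round 1 (k=40): L=222 R=78
Round 2 (k=11): L=78 R=191
Round 3 (k=46): L=191 R=23
Round 4 (k=46): L=23 R=150
Round 5 (k=45): L=150 R=114

Answer: 222,78 78,191 191,23 23,150 150,114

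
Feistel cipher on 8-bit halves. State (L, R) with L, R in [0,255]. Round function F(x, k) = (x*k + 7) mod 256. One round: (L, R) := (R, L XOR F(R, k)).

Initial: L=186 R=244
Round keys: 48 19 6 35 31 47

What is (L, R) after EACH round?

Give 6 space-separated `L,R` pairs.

Answer: 244,125 125,186 186,30 30,155 155,210 210,14

Derivation:
Round 1 (k=48): L=244 R=125
Round 2 (k=19): L=125 R=186
Round 3 (k=6): L=186 R=30
Round 4 (k=35): L=30 R=155
Round 5 (k=31): L=155 R=210
Round 6 (k=47): L=210 R=14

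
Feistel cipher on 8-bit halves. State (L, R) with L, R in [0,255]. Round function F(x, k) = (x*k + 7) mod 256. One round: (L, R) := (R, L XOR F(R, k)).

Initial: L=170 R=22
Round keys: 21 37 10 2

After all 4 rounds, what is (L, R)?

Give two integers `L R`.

Round 1 (k=21): L=22 R=127
Round 2 (k=37): L=127 R=116
Round 3 (k=10): L=116 R=240
Round 4 (k=2): L=240 R=147

Answer: 240 147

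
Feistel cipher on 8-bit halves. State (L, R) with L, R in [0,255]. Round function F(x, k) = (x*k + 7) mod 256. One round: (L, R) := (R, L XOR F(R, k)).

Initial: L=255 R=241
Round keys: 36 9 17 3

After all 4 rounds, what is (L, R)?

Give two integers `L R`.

Round 1 (k=36): L=241 R=20
Round 2 (k=9): L=20 R=74
Round 3 (k=17): L=74 R=229
Round 4 (k=3): L=229 R=252

Answer: 229 252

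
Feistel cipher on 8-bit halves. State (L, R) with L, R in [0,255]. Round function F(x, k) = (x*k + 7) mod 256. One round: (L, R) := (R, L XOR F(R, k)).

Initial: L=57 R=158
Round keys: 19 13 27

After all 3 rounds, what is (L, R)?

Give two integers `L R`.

Round 1 (k=19): L=158 R=248
Round 2 (k=13): L=248 R=1
Round 3 (k=27): L=1 R=218

Answer: 1 218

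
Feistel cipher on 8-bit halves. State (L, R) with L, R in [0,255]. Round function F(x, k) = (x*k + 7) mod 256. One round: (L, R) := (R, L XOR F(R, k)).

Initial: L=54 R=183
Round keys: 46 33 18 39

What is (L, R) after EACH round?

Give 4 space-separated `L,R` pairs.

Answer: 183,223 223,113 113,38 38,160

Derivation:
Round 1 (k=46): L=183 R=223
Round 2 (k=33): L=223 R=113
Round 3 (k=18): L=113 R=38
Round 4 (k=39): L=38 R=160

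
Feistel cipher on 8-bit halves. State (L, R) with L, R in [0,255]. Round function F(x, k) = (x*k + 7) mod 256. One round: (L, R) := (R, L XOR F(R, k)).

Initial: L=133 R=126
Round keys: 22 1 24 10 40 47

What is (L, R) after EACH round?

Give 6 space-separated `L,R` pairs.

Answer: 126,94 94,27 27,209 209,42 42,70 70,203

Derivation:
Round 1 (k=22): L=126 R=94
Round 2 (k=1): L=94 R=27
Round 3 (k=24): L=27 R=209
Round 4 (k=10): L=209 R=42
Round 5 (k=40): L=42 R=70
Round 6 (k=47): L=70 R=203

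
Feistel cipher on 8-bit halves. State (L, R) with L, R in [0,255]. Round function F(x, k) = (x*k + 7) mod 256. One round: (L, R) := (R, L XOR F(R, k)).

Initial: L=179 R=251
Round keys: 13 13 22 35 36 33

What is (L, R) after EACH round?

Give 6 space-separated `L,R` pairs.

Round 1 (k=13): L=251 R=117
Round 2 (k=13): L=117 R=3
Round 3 (k=22): L=3 R=60
Round 4 (k=35): L=60 R=56
Round 5 (k=36): L=56 R=219
Round 6 (k=33): L=219 R=122

Answer: 251,117 117,3 3,60 60,56 56,219 219,122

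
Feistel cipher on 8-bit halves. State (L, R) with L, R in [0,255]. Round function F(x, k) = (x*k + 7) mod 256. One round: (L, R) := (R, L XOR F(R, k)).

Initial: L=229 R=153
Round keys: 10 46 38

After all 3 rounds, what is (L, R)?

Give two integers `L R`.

Round 1 (k=10): L=153 R=228
Round 2 (k=46): L=228 R=102
Round 3 (k=38): L=102 R=207

Answer: 102 207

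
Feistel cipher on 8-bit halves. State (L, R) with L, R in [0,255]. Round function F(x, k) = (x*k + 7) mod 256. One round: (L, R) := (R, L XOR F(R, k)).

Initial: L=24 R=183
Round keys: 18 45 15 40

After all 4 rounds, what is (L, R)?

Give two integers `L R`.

Answer: 189 184

Derivation:
Round 1 (k=18): L=183 R=253
Round 2 (k=45): L=253 R=55
Round 3 (k=15): L=55 R=189
Round 4 (k=40): L=189 R=184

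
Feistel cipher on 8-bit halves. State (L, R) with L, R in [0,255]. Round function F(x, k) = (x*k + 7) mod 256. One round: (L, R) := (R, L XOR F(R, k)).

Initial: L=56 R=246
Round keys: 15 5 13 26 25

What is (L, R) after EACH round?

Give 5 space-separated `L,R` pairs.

Answer: 246,73 73,130 130,232 232,21 21,252

Derivation:
Round 1 (k=15): L=246 R=73
Round 2 (k=5): L=73 R=130
Round 3 (k=13): L=130 R=232
Round 4 (k=26): L=232 R=21
Round 5 (k=25): L=21 R=252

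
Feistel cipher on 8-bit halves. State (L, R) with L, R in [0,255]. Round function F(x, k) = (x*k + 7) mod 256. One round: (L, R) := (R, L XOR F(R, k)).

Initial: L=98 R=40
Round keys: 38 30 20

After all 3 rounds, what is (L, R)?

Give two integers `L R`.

Answer: 85 62

Derivation:
Round 1 (k=38): L=40 R=149
Round 2 (k=30): L=149 R=85
Round 3 (k=20): L=85 R=62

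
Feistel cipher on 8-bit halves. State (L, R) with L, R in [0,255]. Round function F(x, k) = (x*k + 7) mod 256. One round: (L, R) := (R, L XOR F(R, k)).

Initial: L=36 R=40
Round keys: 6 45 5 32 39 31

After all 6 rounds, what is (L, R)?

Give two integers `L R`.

Answer: 120 126

Derivation:
Round 1 (k=6): L=40 R=211
Round 2 (k=45): L=211 R=54
Round 3 (k=5): L=54 R=198
Round 4 (k=32): L=198 R=241
Round 5 (k=39): L=241 R=120
Round 6 (k=31): L=120 R=126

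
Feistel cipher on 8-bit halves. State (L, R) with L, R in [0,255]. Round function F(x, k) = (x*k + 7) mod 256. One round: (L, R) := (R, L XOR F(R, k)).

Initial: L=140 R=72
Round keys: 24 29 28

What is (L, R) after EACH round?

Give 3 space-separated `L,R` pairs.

Answer: 72,75 75,206 206,196

Derivation:
Round 1 (k=24): L=72 R=75
Round 2 (k=29): L=75 R=206
Round 3 (k=28): L=206 R=196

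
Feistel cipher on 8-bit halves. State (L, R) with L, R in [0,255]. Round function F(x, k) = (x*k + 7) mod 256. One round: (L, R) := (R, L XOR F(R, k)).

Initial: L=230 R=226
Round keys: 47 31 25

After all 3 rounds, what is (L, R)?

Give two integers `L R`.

Round 1 (k=47): L=226 R=99
Round 2 (k=31): L=99 R=230
Round 3 (k=25): L=230 R=30

Answer: 230 30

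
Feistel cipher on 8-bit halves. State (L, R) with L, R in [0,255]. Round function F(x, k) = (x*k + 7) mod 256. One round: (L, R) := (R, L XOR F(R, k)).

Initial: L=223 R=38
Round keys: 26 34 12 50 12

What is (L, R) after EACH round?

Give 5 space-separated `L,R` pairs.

Answer: 38,60 60,217 217,15 15,44 44,24

Derivation:
Round 1 (k=26): L=38 R=60
Round 2 (k=34): L=60 R=217
Round 3 (k=12): L=217 R=15
Round 4 (k=50): L=15 R=44
Round 5 (k=12): L=44 R=24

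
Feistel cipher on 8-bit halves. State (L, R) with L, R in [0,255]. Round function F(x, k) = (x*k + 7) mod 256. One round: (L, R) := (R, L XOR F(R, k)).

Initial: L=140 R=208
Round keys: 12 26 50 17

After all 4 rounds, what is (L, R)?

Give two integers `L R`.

Answer: 170 36

Derivation:
Round 1 (k=12): L=208 R=75
Round 2 (k=26): L=75 R=117
Round 3 (k=50): L=117 R=170
Round 4 (k=17): L=170 R=36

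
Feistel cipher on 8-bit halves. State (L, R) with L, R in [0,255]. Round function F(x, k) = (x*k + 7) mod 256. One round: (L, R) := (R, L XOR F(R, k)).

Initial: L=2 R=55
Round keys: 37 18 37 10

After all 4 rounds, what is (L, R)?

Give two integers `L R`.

Round 1 (k=37): L=55 R=248
Round 2 (k=18): L=248 R=64
Round 3 (k=37): L=64 R=191
Round 4 (k=10): L=191 R=61

Answer: 191 61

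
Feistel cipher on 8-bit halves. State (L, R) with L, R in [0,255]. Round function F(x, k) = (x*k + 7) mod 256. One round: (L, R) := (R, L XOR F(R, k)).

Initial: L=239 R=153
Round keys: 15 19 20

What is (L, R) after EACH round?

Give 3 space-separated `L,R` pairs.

Answer: 153,17 17,211 211,146

Derivation:
Round 1 (k=15): L=153 R=17
Round 2 (k=19): L=17 R=211
Round 3 (k=20): L=211 R=146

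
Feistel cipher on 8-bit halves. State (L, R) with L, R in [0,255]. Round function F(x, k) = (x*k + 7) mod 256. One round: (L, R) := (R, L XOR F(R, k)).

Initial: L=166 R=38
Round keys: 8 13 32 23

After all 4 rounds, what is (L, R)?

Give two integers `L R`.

Answer: 214 3

Derivation:
Round 1 (k=8): L=38 R=145
Round 2 (k=13): L=145 R=66
Round 3 (k=32): L=66 R=214
Round 4 (k=23): L=214 R=3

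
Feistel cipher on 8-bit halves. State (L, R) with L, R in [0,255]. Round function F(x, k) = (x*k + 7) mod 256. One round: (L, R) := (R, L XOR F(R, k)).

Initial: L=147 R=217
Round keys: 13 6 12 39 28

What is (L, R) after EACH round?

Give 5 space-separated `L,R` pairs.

Round 1 (k=13): L=217 R=159
Round 2 (k=6): L=159 R=24
Round 3 (k=12): L=24 R=184
Round 4 (k=39): L=184 R=23
Round 5 (k=28): L=23 R=51

Answer: 217,159 159,24 24,184 184,23 23,51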